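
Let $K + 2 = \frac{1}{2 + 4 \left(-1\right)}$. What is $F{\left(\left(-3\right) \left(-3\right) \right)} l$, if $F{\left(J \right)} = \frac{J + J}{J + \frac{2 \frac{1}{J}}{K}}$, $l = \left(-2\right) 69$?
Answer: $- \frac{111780}{401} \approx -278.75$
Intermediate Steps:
$K = - \frac{5}{2}$ ($K = -2 + \frac{1}{2 + 4 \left(-1\right)} = -2 + \frac{1}{2 - 4} = -2 + \frac{1}{-2} = -2 - \frac{1}{2} = - \frac{5}{2} \approx -2.5$)
$l = -138$
$F{\left(J \right)} = \frac{2 J}{J - \frac{4}{5 J}}$ ($F{\left(J \right)} = \frac{J + J}{J + \frac{2 \frac{1}{J}}{- \frac{5}{2}}} = \frac{2 J}{J + \frac{2}{J} \left(- \frac{2}{5}\right)} = \frac{2 J}{J - \frac{4}{5 J}}$)
$F{\left(\left(-3\right) \left(-3\right) \right)} l = \frac{10 \left(\left(-3\right) \left(-3\right)\right)^{2}}{-4 + 5 \left(\left(-3\right) \left(-3\right)\right)^{2}} \left(-138\right) = \frac{10 \cdot 9^{2}}{-4 + 5 \cdot 9^{2}} \left(-138\right) = 10 \cdot 81 \frac{1}{-4 + 5 \cdot 81} \left(-138\right) = 10 \cdot 81 \frac{1}{-4 + 405} \left(-138\right) = 10 \cdot 81 \cdot \frac{1}{401} \left(-138\right) = \frac{810}{401} \left(-138\right) = - \frac{111780}{401}$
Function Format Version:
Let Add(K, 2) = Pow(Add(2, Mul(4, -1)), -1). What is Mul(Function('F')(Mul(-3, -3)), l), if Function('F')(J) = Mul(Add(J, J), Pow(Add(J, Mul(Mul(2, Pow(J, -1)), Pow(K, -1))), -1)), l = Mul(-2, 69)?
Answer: Rational(-111780, 401) ≈ -278.75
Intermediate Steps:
K = Rational(-5, 2) (K = Add(-2, Pow(Add(2, Mul(4, -1)), -1)) = Add(-2, Pow(Add(2, -4), -1)) = Add(-2, Pow(-2, -1)) = Add(-2, Rational(-1, 2)) = Rational(-5, 2) ≈ -2.5000)
l = -138
Function('F')(J) = Mul(2, J, Pow(Add(J, Mul(Rational(-4, 5), Pow(J, -1))), -1)) (Function('F')(J) = Mul(Add(J, J), Pow(Add(J, Mul(Mul(2, Pow(J, -1)), Pow(Rational(-5, 2), -1))), -1)) = Mul(Mul(2, J), Pow(Add(J, Mul(Mul(2, Pow(J, -1)), Rational(-2, 5))), -1)) = Mul(Mul(2, J), Pow(Add(J, Mul(Rational(-4, 5), Pow(J, -1))), -1)) = Mul(2, J, Pow(Add(J, Mul(Rational(-4, 5), Pow(J, -1))), -1)))
Mul(Function('F')(Mul(-3, -3)), l) = Mul(Mul(10, Pow(Mul(-3, -3), 2), Pow(Add(-4, Mul(5, Pow(Mul(-3, -3), 2))), -1)), -138) = Mul(Mul(10, Pow(9, 2), Pow(Add(-4, Mul(5, Pow(9, 2))), -1)), -138) = Mul(Mul(10, 81, Pow(Add(-4, Mul(5, 81)), -1)), -138) = Mul(Mul(10, 81, Pow(Add(-4, 405), -1)), -138) = Mul(Mul(10, 81, Pow(401, -1)), -138) = Mul(Mul(10, 81, Rational(1, 401)), -138) = Mul(Rational(810, 401), -138) = Rational(-111780, 401)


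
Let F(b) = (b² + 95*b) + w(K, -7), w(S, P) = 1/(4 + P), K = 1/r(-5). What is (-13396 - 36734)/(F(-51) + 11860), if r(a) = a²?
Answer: -150390/28847 ≈ -5.2134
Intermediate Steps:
K = 1/25 (K = 1/(-5)² = 1/25 ≈ 0.040000)
F(b) = -⅓ + b² + 95*b (F(b) = (b² + 95*b) + 1/(4 - 7) = (b² + 95*b) + 1/(-3) = (b² + 95*b) - ⅓ = -⅓ + b² + 95*b)
(-13396 - 36734)/(F(-51) + 11860) = (-13396 - 36734)/((-⅓ + (-51)² + 95*(-51)) + 11860) = -50130/((-⅓ + 2601 - 4845) + 11860) = -50130/(-6733/3 + 11860) = -50130/28847/3 = -50130*3/28847 = -150390/28847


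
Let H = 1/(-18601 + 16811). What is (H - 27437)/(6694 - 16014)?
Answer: 49112231/16682800 ≈ 2.9439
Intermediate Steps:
H = -1/1790 (H = 1/(-1790) = -1/1790 ≈ -0.00055866)
(H - 27437)/(6694 - 16014) = (-1/1790 - 27437)/(6694 - 16014) = -49112231/1790/(-9320) = -49112231/1790*(-1/9320) = 49112231/16682800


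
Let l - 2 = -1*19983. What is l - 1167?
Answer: -21148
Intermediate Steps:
l = -19981 (l = 2 - 1*19983 = 2 - 19983 = -19981)
l - 1167 = -19981 - 1167 = -21148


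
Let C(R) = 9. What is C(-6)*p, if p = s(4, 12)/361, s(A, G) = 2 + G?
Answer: 126/361 ≈ 0.34903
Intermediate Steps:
p = 14/361 (p = (2 + 12)/361 = 14*(1/361) = 14/361 ≈ 0.038781)
C(-6)*p = 9*(14/361) = 126/361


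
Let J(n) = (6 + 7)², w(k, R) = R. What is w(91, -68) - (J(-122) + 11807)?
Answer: -12044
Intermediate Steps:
J(n) = 169 (J(n) = 13² = 169)
w(91, -68) - (J(-122) + 11807) = -68 - (169 + 11807) = -68 - 1*11976 = -68 - 11976 = -12044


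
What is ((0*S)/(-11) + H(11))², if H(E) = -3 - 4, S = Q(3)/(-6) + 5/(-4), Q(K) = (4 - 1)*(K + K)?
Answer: 49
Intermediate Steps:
Q(K) = 6*K (Q(K) = 3*(2*K) = 6*K)
S = -17/4 (S = (6*3)/(-6) + 5/(-4) = 18*(-⅙) + 5*(-¼) = -3 - 5/4 = -17/4 ≈ -4.2500)
H(E) = -7
((0*S)/(-11) + H(11))² = ((0*(-17/4))/(-11) - 7)² = (0*(-1/11) - 7)² = (0 - 7)² = (-7)² = 49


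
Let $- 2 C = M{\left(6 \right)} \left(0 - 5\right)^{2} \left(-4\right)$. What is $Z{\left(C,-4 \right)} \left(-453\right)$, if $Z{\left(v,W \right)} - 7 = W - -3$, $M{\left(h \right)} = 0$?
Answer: $-2718$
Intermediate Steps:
$C = 0$ ($C = - \frac{0 \left(0 - 5\right)^{2} \left(-4\right)}{2} = - \frac{0 \left(-5\right)^{2} \left(-4\right)}{2} = - \frac{0 \cdot 25 \left(-4\right)}{2} = - \frac{0 \left(-4\right)}{2} = \left(- \frac{1}{2}\right) 0 = 0$)
$Z{\left(v,W \right)} = 10 + W$ ($Z{\left(v,W \right)} = 7 + \left(W - -3\right) = 7 + \left(W + 3\right) = 7 + \left(3 + W\right) = 10 + W$)
$Z{\left(C,-4 \right)} \left(-453\right) = \left(10 - 4\right) \left(-453\right) = 6 \left(-453\right) = -2718$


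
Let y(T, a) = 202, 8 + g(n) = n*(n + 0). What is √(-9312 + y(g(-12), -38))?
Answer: I*√9110 ≈ 95.446*I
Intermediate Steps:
g(n) = -8 + n² (g(n) = -8 + n*(n + 0) = -8 + n*n = -8 + n²)
√(-9312 + y(g(-12), -38)) = √(-9312 + 202) = √(-9110) = I*√9110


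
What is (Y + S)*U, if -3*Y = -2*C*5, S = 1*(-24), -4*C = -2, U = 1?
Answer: -67/3 ≈ -22.333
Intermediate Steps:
C = 1/2 (C = -1/4*(-2) = 1/2 ≈ 0.50000)
S = -24
Y = 5/3 (Y = -(-2*1/2)*5/3 = -(-1)*5/3 = -1/3*(-5) = 5/3 ≈ 1.6667)
(Y + S)*U = (5/3 - 24)*1 = -67/3*1 = -67/3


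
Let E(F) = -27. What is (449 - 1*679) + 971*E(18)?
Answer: -26447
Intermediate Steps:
(449 - 1*679) + 971*E(18) = (449 - 1*679) + 971*(-27) = (449 - 679) - 26217 = -230 - 26217 = -26447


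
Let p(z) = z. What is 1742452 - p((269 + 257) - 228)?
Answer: 1742154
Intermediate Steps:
1742452 - p((269 + 257) - 228) = 1742452 - ((269 + 257) - 228) = 1742452 - (526 - 228) = 1742452 - 1*298 = 1742452 - 298 = 1742154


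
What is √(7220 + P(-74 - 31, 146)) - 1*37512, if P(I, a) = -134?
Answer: -37512 + √7086 ≈ -37428.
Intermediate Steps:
√(7220 + P(-74 - 31, 146)) - 1*37512 = √(7220 - 134) - 1*37512 = √7086 - 37512 = -37512 + √7086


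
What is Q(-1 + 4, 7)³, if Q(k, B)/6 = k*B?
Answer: 2000376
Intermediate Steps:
Q(k, B) = 6*B*k (Q(k, B) = 6*(k*B) = 6*(B*k) = 6*B*k)
Q(-1 + 4, 7)³ = (6*7*(-1 + 4))³ = (6*7*3)³ = 126³ = 2000376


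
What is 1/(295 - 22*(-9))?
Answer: 1/493 ≈ 0.0020284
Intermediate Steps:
1/(295 - 22*(-9)) = 1/(295 + 198) = 1/493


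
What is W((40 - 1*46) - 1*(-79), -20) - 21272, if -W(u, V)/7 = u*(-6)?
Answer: -18206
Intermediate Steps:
W(u, V) = 42*u (W(u, V) = -7*u*(-6) = -(-42)*u = 42*u)
W((40 - 1*46) - 1*(-79), -20) - 21272 = 42*((40 - 1*46) - 1*(-79)) - 21272 = 42*((40 - 46) + 79) - 21272 = 42*(-6 + 79) - 21272 = 42*73 - 21272 = 3066 - 21272 = -18206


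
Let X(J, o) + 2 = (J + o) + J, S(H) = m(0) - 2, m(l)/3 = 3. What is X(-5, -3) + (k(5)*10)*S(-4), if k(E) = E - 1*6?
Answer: -85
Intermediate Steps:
m(l) = 9 (m(l) = 3*3 = 9)
k(E) = -6 + E (k(E) = E - 6 = -6 + E)
S(H) = 7 (S(H) = 9 - 2 = 7)
X(J, o) = -2 + o + 2*J (X(J, o) = -2 + ((J + o) + J) = -2 + (o + 2*J) = -2 + o + 2*J)
X(-5, -3) + (k(5)*10)*S(-4) = (-2 - 3 + 2*(-5)) + ((-6 + 5)*10)*7 = (-2 - 3 - 10) - 1*10*7 = -15 - 10*7 = -15 - 70 = -85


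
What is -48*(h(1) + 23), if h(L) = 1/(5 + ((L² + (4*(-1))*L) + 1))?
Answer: -1120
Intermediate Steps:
h(L) = 1/(6 + L² - 4*L) (h(L) = 1/(5 + ((L² - 4*L) + 1)) = 1/(5 + (1 + L² - 4*L)) = 1/(6 + L² - 4*L))
-48*(h(1) + 23) = -48*(1/(6 + 1² - 4*1) + 23) = -48*(1/(6 + 1 - 4) + 23) = -48*(1/3 + 23) = -48*(⅓ + 23) = -48*70/3 = -1120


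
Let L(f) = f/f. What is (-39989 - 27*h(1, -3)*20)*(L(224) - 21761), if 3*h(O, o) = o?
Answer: 858410240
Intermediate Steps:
h(O, o) = o/3
L(f) = 1
(-39989 - 27*h(1, -3)*20)*(L(224) - 21761) = (-39989 - 9*(-3)*20)*(1 - 21761) = (-39989 - 27*(-1)*20)*(-21760) = (-39989 + 27*20)*(-21760) = (-39989 + 540)*(-21760) = -39449*(-21760) = 858410240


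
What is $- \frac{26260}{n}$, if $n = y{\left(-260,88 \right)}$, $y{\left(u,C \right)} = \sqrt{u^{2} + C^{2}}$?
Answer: $- \frac{6565 \sqrt{4709}}{4709} \approx -95.669$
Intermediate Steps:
$y{\left(u,C \right)} = \sqrt{C^{2} + u^{2}}$
$n = 4 \sqrt{4709}$ ($n = \sqrt{88^{2} + \left(-260\right)^{2}} = \sqrt{7744 + 67600} = \sqrt{75344} = 4 \sqrt{4709} \approx 274.49$)
$- \frac{26260}{n} = - \frac{26260}{4 \sqrt{4709}} = - 26260 \frac{\sqrt{4709}}{18836} = - \frac{6565 \sqrt{4709}}{4709}$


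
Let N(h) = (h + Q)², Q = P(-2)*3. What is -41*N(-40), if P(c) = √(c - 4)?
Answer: -63386 + 9840*I*√6 ≈ -63386.0 + 24103.0*I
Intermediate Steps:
P(c) = √(-4 + c)
Q = 3*I*√6 (Q = √(-4 - 2)*3 = √(-6)*3 = (I*√6)*3 = 3*I*√6 ≈ 7.3485*I)
N(h) = (h + 3*I*√6)²
-41*N(-40) = -41*(-40 + 3*I*√6)²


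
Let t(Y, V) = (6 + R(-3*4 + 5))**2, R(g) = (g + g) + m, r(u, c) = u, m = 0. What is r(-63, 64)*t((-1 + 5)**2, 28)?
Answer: -4032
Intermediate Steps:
R(g) = 2*g (R(g) = (g + g) + 0 = 2*g + 0 = 2*g)
t(Y, V) = 64 (t(Y, V) = (6 + 2*(-3*4 + 5))**2 = (6 + 2*(-12 + 5))**2 = (6 + 2*(-7))**2 = (6 - 14)**2 = (-8)**2 = 64)
r(-63, 64)*t((-1 + 5)**2, 28) = -63*64 = -4032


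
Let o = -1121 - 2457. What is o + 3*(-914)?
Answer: -6320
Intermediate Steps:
o = -3578
o + 3*(-914) = -3578 + 3*(-914) = -3578 - 2742 = -6320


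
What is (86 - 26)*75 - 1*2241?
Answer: 2259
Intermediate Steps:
(86 - 26)*75 - 1*2241 = 60*75 - 2241 = 4500 - 2241 = 2259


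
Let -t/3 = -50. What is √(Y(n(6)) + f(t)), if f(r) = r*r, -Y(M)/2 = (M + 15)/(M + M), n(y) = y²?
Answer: √809949/6 ≈ 150.00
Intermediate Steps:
t = 150 (t = -3*(-50) = 150)
Y(M) = -(15 + M)/M (Y(M) = -2*(M + 15)/(M + M) = -2*(15 + M)/(2*M) = -2*(15 + M)*1/(2*M) = -(15 + M)/M)
f(r) = r²
√(Y(n(6)) + f(t)) = √((-15 - 1*6²)/(6²) + 150²) = √((-15 - 1*36)/36 + 22500) = √((-15 - 36)/36 + 22500) = √((1/36)*(-51) + 22500) = √(-17/12 + 22500) = √(269983/12) = √809949/6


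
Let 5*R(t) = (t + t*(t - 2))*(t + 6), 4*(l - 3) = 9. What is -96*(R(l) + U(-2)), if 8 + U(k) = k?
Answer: -7719/2 ≈ -3859.5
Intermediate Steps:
l = 21/4 (l = 3 + (¼)*9 = 3 + 9/4 = 21/4 ≈ 5.2500)
U(k) = -8 + k
R(t) = (6 + t)*(t + t*(-2 + t))/5 (R(t) = ((t + t*(t - 2))*(t + 6))/5 = ((t + t*(-2 + t))*(6 + t))/5 = ((6 + t)*(t + t*(-2 + t)))/5 = (6 + t)*(t + t*(-2 + t))/5)
-96*(R(l) + U(-2)) = -96*((⅕)*(21/4)*(-6 + (21/4)² + 5*(21/4)) + (-8 - 2)) = -96*((⅕)*(21/4)*(-6 + 441/16 + 105/4) - 10) = -96*((⅕)*(21/4)*(765/16) - 10) = -96*(3213/64 - 10) = -96*2573/64 = -7719/2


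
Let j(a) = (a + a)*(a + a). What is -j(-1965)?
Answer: -15444900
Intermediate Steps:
j(a) = 4*a² (j(a) = (2*a)*(2*a) = 4*a²)
-j(-1965) = -4*(-1965)² = -4*3861225 = -1*15444900 = -15444900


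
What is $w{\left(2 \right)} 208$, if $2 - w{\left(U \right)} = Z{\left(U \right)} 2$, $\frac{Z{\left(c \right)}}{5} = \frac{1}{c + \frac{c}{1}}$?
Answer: $-104$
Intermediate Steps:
$Z{\left(c \right)} = \frac{5}{2 c}$ ($Z{\left(c \right)} = \frac{5}{c + \frac{c}{1}} = \frac{5}{c + c 1} = \frac{5}{c + c} = \frac{5}{2 c}$)
$w{\left(U \right)} = 2 - \frac{5}{U}$ ($w{\left(U \right)} = 2 - \frac{5}{2 U} 2 = 2 - \frac{5}{U}$)
$w{\left(2 \right)} 208 = \left(2 - \frac{5}{2}\right) 208 = \left(- \frac{1}{2}\right) 208 = -104$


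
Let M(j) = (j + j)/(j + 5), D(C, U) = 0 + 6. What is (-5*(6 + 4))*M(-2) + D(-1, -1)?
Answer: 218/3 ≈ 72.667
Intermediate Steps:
D(C, U) = 6
M(j) = 2*j/(5 + j) (M(j) = (2*j)/(5 + j) = 2*j/(5 + j))
(-5*(6 + 4))*M(-2) + D(-1, -1) = (-5*(6 + 4))*(2*(-2)/(5 - 2)) + 6 = (-5*10)*(2*(-2)/3) + 6 = -100*(-2)/3 + 6 = -50*(-4/3) + 6 = 200/3 + 6 = 218/3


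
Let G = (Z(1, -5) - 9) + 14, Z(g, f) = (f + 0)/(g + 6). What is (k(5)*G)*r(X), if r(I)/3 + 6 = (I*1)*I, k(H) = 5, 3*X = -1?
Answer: -2650/7 ≈ -378.57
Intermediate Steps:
X = -⅓ (X = (⅓)*(-1) = -⅓ ≈ -0.33333)
Z(g, f) = f/(6 + g)
G = 30/7 (G = (-5/(6 + 1) - 9) + 14 = (-5/7 - 9) + 14 = -68/7 + 14 = 30/7 ≈ 4.2857)
r(I) = -18 + 3*I² (r(I) = -18 + 3*((I*1)*I) = -18 + 3*(I*I) = -18 + 3*I²)
(k(5)*G)*r(X) = (5*(30/7))*(-18 + 3*(-⅓)²) = 150*(-18 + 3*(⅑))/7 = 150*(-18 + ⅓)/7 = (150/7)*(-53/3) = -2650/7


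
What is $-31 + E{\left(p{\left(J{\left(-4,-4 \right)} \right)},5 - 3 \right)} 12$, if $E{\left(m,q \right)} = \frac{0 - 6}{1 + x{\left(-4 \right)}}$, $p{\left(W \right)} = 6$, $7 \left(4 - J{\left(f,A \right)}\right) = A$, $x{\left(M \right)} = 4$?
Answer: $- \frac{227}{5} \approx -45.4$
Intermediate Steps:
$J{\left(f,A \right)} = 4 - \frac{A}{7}$
$E{\left(m,q \right)} = - \frac{6}{5}$ ($E{\left(m,q \right)} = \frac{0 - 6}{1 + 4} = - \frac{6}{5}$)
$-31 + E{\left(p{\left(J{\left(-4,-4 \right)} \right)},5 - 3 \right)} 12 = -31 - \frac{72}{5} = - \frac{227}{5}$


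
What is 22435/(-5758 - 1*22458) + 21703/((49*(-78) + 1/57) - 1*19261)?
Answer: -32211798943/18562318840 ≈ -1.7353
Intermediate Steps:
22435/(-5758 - 1*22458) + 21703/((49*(-78) + 1/57) - 1*19261) = 22435/(-5758 - 22458) + 21703/((-3822 + 1/57) - 19261) = 22435/(-28216) + 21703/(-217853/57 - 19261) = 22435*(-1/28216) + 21703/(-1315730/57) = -22435/28216 + 21703*(-57/1315730) = -22435/28216 - 1237071/1315730 = -32211798943/18562318840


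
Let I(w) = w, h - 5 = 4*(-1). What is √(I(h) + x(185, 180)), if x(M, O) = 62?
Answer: 3*√7 ≈ 7.9373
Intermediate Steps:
h = 1 (h = 5 + 4*(-1) = 5 - 4 = 1)
√(I(h) + x(185, 180)) = √(1 + 62) = √63 = 3*√7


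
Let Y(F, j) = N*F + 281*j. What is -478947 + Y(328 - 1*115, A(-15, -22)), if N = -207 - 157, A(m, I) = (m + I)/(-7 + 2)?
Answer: -2771998/5 ≈ -5.5440e+5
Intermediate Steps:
A(m, I) = -I/5 - m/5 (A(m, I) = (I + m)/(-5) = (I + m)*(-⅕) = -I/5 - m/5)
N = -364
Y(F, j) = -364*F + 281*j
-478947 + Y(328 - 1*115, A(-15, -22)) = -478947 + (-364*(328 - 1*115) + 281*(-⅕*(-22) - ⅕*(-15))) = -478947 + (-364*(328 - 115) + 281*(22/5 + 3)) = -478947 + (-364*213 + 281*(37/5)) = -478947 + (-77532 + 10397/5) = -478947 - 377263/5 = -2771998/5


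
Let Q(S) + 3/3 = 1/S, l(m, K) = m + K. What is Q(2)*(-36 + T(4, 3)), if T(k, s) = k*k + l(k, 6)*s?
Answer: -5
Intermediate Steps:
l(m, K) = K + m
T(k, s) = k² + s*(6 + k) (T(k, s) = k*k + (6 + k)*s = k² + s*(6 + k))
Q(S) = -1 + 1/S
Q(2)*(-36 + T(4, 3)) = ((1 - 1*2)/2)*(-36 + (4² + 3*(6 + 4))) = ((1 - 2)/2)*(-36 + (16 + 3*10)) = ((½)*(-1))*(-36 + (16 + 30)) = -(-36 + 46)/2 = -½*10 = -5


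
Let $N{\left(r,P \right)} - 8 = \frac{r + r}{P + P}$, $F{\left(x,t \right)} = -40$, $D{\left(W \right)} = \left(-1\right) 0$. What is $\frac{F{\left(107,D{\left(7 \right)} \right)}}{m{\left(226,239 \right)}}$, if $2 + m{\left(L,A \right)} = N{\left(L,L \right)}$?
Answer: $- \frac{40}{7} \approx -5.7143$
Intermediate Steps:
$D{\left(W \right)} = 0$
$N{\left(r,P \right)} = 8 + \frac{r}{P}$ ($N{\left(r,P \right)} = 8 + \frac{r + r}{P + P} = 8 + \frac{2 r}{2 P} = 8 + 2 r \frac{1}{2 P} = 8 + \frac{r}{P}$)
$m{\left(L,A \right)} = 7$ ($m{\left(L,A \right)} = -2 + \left(8 + \frac{L}{L}\right) = -2 + \left(8 + 1\right) = -2 + 9 = 7$)
$\frac{F{\left(107,D{\left(7 \right)} \right)}}{m{\left(226,239 \right)}} = - \frac{40}{7}$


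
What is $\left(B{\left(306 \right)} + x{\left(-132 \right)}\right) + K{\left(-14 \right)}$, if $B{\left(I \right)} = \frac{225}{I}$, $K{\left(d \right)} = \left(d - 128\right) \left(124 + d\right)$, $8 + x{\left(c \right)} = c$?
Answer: $- \frac{535815}{34} \approx -15759.0$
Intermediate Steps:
$x{\left(c \right)} = -8 + c$
$K{\left(d \right)} = \left(-128 + d\right) \left(124 + d\right)$
$\left(B{\left(306 \right)} + x{\left(-132 \right)}\right) + K{\left(-14 \right)} = \left(\frac{225}{306} - 140\right) - \left(15816 - 196\right) = \left(225 \cdot \frac{1}{306} - 140\right) + \left(-15872 + 196 + 56\right) = \left(\frac{25}{34} - 140\right) - 15620 = - \frac{4735}{34} - 15620 = - \frac{535815}{34}$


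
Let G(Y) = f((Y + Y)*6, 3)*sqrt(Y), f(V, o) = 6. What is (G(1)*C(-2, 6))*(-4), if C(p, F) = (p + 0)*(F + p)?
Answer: 192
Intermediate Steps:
C(p, F) = p*(F + p)
G(Y) = 6*sqrt(Y)
(G(1)*C(-2, 6))*(-4) = ((6*sqrt(1))*(-2*(6 - 2)))*(-4) = ((6*1)*(-2*4))*(-4) = (6*(-8))*(-4) = -48*(-4) = 192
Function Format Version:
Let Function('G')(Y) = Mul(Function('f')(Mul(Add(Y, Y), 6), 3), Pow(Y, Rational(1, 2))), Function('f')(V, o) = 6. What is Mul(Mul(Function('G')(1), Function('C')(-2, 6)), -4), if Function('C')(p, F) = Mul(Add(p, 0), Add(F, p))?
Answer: 192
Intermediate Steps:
Function('C')(p, F) = Mul(p, Add(F, p))
Function('G')(Y) = Mul(6, Pow(Y, Rational(1, 2)))
Mul(Mul(Function('G')(1), Function('C')(-2, 6)), -4) = Mul(Mul(Mul(6, Pow(1, Rational(1, 2))), Mul(-2, Add(6, -2))), -4) = Mul(Mul(Mul(6, 1), Mul(-2, 4)), -4) = Mul(Mul(6, -8), -4) = Mul(-48, -4) = 192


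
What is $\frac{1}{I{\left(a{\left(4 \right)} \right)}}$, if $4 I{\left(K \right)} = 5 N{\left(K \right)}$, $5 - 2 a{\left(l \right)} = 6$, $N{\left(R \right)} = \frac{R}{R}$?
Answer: $\frac{4}{5} \approx 0.8$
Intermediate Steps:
$N{\left(R \right)} = 1$
$a{\left(l \right)} = - \frac{1}{2}$ ($a{\left(l \right)} = \frac{5}{2} - 3 = - \frac{1}{2}$)
$I{\left(K \right)} = \frac{5}{4}$ ($I{\left(K \right)} = \frac{5 \cdot 1}{4} = \frac{1}{4} \cdot 5 = \frac{5}{4}$)
$\frac{1}{I{\left(a{\left(4 \right)} \right)}} = \frac{1}{\frac{5}{4}} = \frac{4}{5}$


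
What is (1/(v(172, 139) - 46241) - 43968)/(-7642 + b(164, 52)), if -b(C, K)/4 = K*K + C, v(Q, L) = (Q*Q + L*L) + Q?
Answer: 124693247/54207304 ≈ 2.3003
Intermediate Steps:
v(Q, L) = Q + L**2 + Q**2 (v(Q, L) = (Q**2 + L**2) + Q = (L**2 + Q**2) + Q = Q + L**2 + Q**2)
b(C, K) = -4*C - 4*K**2 (b(C, K) = -4*(K*K + C) = -4*(K**2 + C) = -4*(C + K**2) = -4*C - 4*K**2)
(1/(v(172, 139) - 46241) - 43968)/(-7642 + b(164, 52)) = (1/((172 + 139**2 + 172**2) - 46241) - 43968)/(-7642 + (-4*164 - 4*52**2)) = (1/((172 + 19321 + 29584) - 46241) - 43968)/(-7642 + (-656 - 4*2704)) = (1/(49077 - 46241) - 43968)/(-7642 + (-656 - 10816)) = (1/2836 - 43968)/(-7642 - 11472) = (1/2836 - 43968)/(-19114) = -124693247/2836*(-1/19114) = 124693247/54207304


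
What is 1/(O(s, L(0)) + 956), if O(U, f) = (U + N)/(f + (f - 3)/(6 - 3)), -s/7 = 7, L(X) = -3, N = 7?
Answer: 5/4822 ≈ 0.0010369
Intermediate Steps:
s = -49 (s = -7*7 = -49)
O(U, f) = (7 + U)/(-1 + 4*f/3) (O(U, f) = (U + 7)/(f + (f - 3)/(6 - 3)) = (7 + U)/(f + (-3 + f)/3) = (7 + U)/(f + (-3 + f)*(1/3)) = (7 + U)/(f + (-1 + f/3)) = (7 + U)/(-1 + 4*f/3))
1/(O(s, L(0)) + 956) = 1/(3*(7 - 49)/(-3 + 4*(-3)) + 956) = 1/(3*(-42)/(-3 - 12) + 956) = 1/(3*(-42)/(-15) + 956) = 1/(3*(-1/15)*(-42) + 956) = 1/(42/5 + 956) = 1/(4822/5) = 5/4822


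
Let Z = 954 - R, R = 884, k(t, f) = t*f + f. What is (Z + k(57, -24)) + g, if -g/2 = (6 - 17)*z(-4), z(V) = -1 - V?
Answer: -1256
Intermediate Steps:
k(t, f) = f + f*t (k(t, f) = f*t + f = f + f*t)
g = 66 (g = -2*(6 - 17)*(-1 - 1*(-4)) = -(-22)*(-1 + 4) = -(-22)*3 = -2*(-33) = 66)
Z = 70 (Z = 954 - 1*884 = 954 - 884 = 70)
(Z + k(57, -24)) + g = (70 - 24*(1 + 57)) + 66 = (70 - 24*58) + 66 = (70 - 1392) + 66 = -1322 + 66 = -1256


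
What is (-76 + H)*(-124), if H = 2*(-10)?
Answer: 11904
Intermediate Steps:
H = -20
(-76 + H)*(-124) = (-76 - 20)*(-124) = -96*(-124) = 11904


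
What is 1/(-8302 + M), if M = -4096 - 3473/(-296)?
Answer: -296/3666335 ≈ -8.0735e-5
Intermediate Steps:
M = -1208943/296 (M = -4096 - 3473*(-1)/296 = -4096 - 1*(-3473/296) = -4096 + 3473/296 = -1208943/296 ≈ -4084.3)
1/(-8302 + M) = 1/(-8302 - 1208943/296) = 1/(-3666335/296) = -296/3666335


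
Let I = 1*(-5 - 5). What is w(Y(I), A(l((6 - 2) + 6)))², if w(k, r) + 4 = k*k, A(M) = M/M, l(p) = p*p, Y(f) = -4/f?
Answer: 9216/625 ≈ 14.746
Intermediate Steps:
I = -10 (I = 1*(-10) = -10)
l(p) = p²
A(M) = 1
w(k, r) = -4 + k² (w(k, r) = -4 + k*k = -4 + k²)
w(Y(I), A(l((6 - 2) + 6)))² = (-4 + (-4/(-10))²)² = (-4 + (-4*(-⅒))²)² = (-4 + (⅖)²)² = (-4 + 4/25)² = (-96/25)² = 9216/625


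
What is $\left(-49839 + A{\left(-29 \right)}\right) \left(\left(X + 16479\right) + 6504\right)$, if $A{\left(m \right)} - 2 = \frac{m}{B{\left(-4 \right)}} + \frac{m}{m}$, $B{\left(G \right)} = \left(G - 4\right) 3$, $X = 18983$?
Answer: $- \frac{25096402405}{12} \approx -2.0914 \cdot 10^{9}$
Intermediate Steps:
$B{\left(G \right)} = -12 + 3 G$ ($B{\left(G \right)} = \left(-4 + G\right) 3 = -12 + 3 G$)
$A{\left(m \right)} = 3 - \frac{m}{24}$ ($A{\left(m \right)} = 2 + \left(\frac{m}{-12 + 3 \left(-4\right)} + \frac{m}{m}\right) = 2 + \left(\frac{m}{-12 - 12} + 1\right) = 2 + \left(\frac{m}{-24} + 1\right) = 2 + \left(m \left(- \frac{1}{24}\right) + 1\right) = 2 - \left(-1 + \frac{m}{24}\right) = 3 - \frac{m}{24}$)
$\left(-49839 + A{\left(-29 \right)}\right) \left(\left(X + 16479\right) + 6504\right) = \left(-49839 + \left(3 - - \frac{29}{24}\right)\right) \left(\left(18983 + 16479\right) + 6504\right) = \left(-49839 + \left(3 + \frac{29}{24}\right)\right) \left(35462 + 6504\right) = \left(-49839 + \frac{101}{24}\right) 41966 = \left(- \frac{1196035}{24}\right) 41966 = - \frac{25096402405}{12}$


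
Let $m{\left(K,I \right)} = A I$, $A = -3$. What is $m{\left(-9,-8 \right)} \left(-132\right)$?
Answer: $-3168$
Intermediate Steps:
$m{\left(K,I \right)} = - 3 I$
$m{\left(-9,-8 \right)} \left(-132\right) = \left(-3\right) \left(-8\right) \left(-132\right) = 24 \left(-132\right) = -3168$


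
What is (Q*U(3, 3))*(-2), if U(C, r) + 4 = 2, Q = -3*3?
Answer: -36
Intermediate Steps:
Q = -9
U(C, r) = -2 (U(C, r) = -4 + 2 = -2)
(Q*U(3, 3))*(-2) = -9*(-2)*(-2) = 18*(-2) = -36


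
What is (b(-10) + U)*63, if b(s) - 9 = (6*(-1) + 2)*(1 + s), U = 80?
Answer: 7875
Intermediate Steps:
b(s) = 5 - 4*s (b(s) = 9 + (6*(-1) + 2)*(1 + s) = 9 + (-6 + 2)*(1 + s) = 9 - 4*(1 + s) = 9 + (-4 - 4*s) = 5 - 4*s)
(b(-10) + U)*63 = ((5 - 4*(-10)) + 80)*63 = ((5 + 40) + 80)*63 = (45 + 80)*63 = 125*63 = 7875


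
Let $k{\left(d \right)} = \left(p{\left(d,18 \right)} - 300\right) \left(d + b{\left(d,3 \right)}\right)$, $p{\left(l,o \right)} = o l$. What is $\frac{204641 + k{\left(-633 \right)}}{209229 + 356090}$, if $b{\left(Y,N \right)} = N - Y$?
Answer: $\frac{169559}{565319} \approx 0.29993$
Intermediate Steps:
$p{\left(l,o \right)} = l o$
$k{\left(d \right)} = -900 + 54 d$ ($k{\left(d \right)} = \left(d 18 - 300\right) \left(d - \left(-3 + d\right)\right) = \left(18 d - 300\right) 3 = \left(-300 + 18 d\right) 3 = -900 + 54 d$)
$\frac{204641 + k{\left(-633 \right)}}{209229 + 356090} = \frac{204641 + \left(-900 + 54 \left(-633\right)\right)}{209229 + 356090} = \frac{204641 - 35082}{565319} = \left(204641 - 35082\right) \frac{1}{565319} = 169559 \cdot \frac{1}{565319} = \frac{169559}{565319}$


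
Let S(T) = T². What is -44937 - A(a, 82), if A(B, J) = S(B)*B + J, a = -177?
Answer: 5500214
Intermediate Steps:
A(B, J) = J + B³ (A(B, J) = B²*B + J = B³ + J = J + B³)
-44937 - A(a, 82) = -44937 - (82 + (-177)³) = -44937 - (82 - 5545233) = -44937 - 1*(-5545151) = -44937 + 5545151 = 5500214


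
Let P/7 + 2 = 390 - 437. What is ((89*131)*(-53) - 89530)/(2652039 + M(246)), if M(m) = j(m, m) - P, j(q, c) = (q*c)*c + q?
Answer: -707457/17539564 ≈ -0.040335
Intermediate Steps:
j(q, c) = q + q*c² (j(q, c) = (c*q)*c + q = q*c² + q = q + q*c²)
P = -343 (P = -14 + 7*(390 - 437) = -14 + 7*(-47) = -14 - 329 = -343)
M(m) = 343 + m*(1 + m²) (M(m) = m*(1 + m²) - 1*(-343) = m*(1 + m²) + 343 = 343 + m*(1 + m²))
((89*131)*(-53) - 89530)/(2652039 + M(246)) = ((89*131)*(-53) - 89530)/(2652039 + (343 + 246 + 246³)) = (11659*(-53) - 89530)/(2652039 + (343 + 246 + 14886936)) = (-617927 - 89530)/(2652039 + 14887525) = -707457/17539564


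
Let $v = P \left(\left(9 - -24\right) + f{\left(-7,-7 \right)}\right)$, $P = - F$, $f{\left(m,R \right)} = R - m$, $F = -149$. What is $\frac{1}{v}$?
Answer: $\frac{1}{4917} \approx 0.00020338$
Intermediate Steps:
$P = 149$ ($P = \left(-1\right) \left(-149\right) = 149$)
$v = 4917$ ($v = 149 \left(\left(9 - -24\right) - 0\right) = 149 \left(\left(9 + 24\right) + \left(-7 + 7\right)\right) = 149 \left(33 + 0\right) = 149 \cdot 33 = 4917$)
$\frac{1}{v} = \frac{1}{4917}$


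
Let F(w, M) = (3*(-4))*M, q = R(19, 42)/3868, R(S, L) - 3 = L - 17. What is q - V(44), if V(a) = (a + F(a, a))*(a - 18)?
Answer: 12168735/967 ≈ 12584.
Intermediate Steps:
R(S, L) = -14 + L (R(S, L) = 3 + (L - 17) = 3 + (-17 + L) = -14 + L)
q = 7/967 (q = (-14 + 42)/3868 = 28*(1/3868) = 7/967 ≈ 0.0072389)
F(w, M) = -12*M
V(a) = -11*a*(-18 + a) (V(a) = (a - 12*a)*(a - 18) = (-11*a)*(-18 + a) = -11*a*(-18 + a))
q - V(44) = 7/967 - 11*44*(18 - 1*44) = 7/967 - 11*44*(18 - 44) = 7/967 - 11*44*(-26) = 7/967 - 1*(-12584) = 7/967 + 12584 = 12168735/967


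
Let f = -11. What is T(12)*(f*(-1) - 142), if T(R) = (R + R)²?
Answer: -75456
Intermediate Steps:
T(R) = 4*R² (T(R) = (2*R)² = 4*R²)
T(12)*(f*(-1) - 142) = (4*12²)*(-11*(-1) - 142) = (4*144)*(11 - 142) = 576*(-131) = -75456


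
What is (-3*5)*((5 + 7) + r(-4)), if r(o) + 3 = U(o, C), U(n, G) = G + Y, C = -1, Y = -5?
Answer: -45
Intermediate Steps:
U(n, G) = -5 + G (U(n, G) = G - 5 = -5 + G)
r(o) = -9 (r(o) = -3 + (-5 - 1) = -3 - 6 = -9)
(-3*5)*((5 + 7) + r(-4)) = (-3*5)*((5 + 7) - 9) = -15*(12 - 9) = -15*3 = -45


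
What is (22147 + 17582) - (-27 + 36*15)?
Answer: 39216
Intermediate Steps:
(22147 + 17582) - (-27 + 36*15) = 39729 - (-27 + 540) = 39729 - 1*513 = 39729 - 513 = 39216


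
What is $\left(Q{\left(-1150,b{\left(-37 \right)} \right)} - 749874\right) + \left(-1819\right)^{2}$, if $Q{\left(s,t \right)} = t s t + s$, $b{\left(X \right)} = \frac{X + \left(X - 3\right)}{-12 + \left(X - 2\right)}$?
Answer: $\frac{6645855587}{2601} \approx 2.5551 \cdot 10^{6}$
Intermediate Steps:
$b{\left(X \right)} = \frac{-3 + 2 X}{-14 + X}$ ($b{\left(X \right)} = \frac{X + \left(X - 3\right)}{-12 + \left(X - 2\right)} = \frac{X + \left(-3 + X\right)}{-12 + \left(-2 + X\right)} = \frac{-3 + 2 X}{-14 + X}$)
$Q{\left(s,t \right)} = s + s t^{2}$ ($Q{\left(s,t \right)} = s t t + s = s t^{2} + s = s + s t^{2}$)
$\left(Q{\left(-1150,b{\left(-37 \right)} \right)} - 749874\right) + \left(-1819\right)^{2} = \left(- 1150 \left(1 + \left(\frac{-3 + 2 \left(-37\right)}{-14 - 37}\right)^{2}\right) - 749874\right) + \left(-1819\right)^{2} = \left(- 1150 \left(1 + \left(\frac{-3 - 74}{-51}\right)^{2}\right) - 749874\right) + 3308761 = \left(- 1150 \left(1 + \left(\left(- \frac{1}{51}\right) \left(-77\right)\right)^{2}\right) - 749874\right) + 3308761 = \left(- 1150 \left(1 + \left(\frac{77}{51}\right)^{2}\right) - 749874\right) + 3308761 = \left(- 1150 \left(1 + \frac{5929}{2601}\right) - 749874\right) + 3308761 = \left(\left(-1150\right) \frac{8530}{2601} - 749874\right) + 3308761 = \left(- \frac{9809500}{2601} - 749874\right) + 3308761 = - \frac{1960231774}{2601} + 3308761 = \frac{6645855587}{2601}$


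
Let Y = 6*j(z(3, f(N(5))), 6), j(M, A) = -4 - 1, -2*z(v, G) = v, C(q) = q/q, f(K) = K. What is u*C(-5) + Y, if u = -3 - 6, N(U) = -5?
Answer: -39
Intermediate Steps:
C(q) = 1
z(v, G) = -v/2
u = -9
j(M, A) = -5
Y = -30 (Y = 6*(-5) = -30)
u*C(-5) + Y = -9*1 - 30 = -9 - 30 = -39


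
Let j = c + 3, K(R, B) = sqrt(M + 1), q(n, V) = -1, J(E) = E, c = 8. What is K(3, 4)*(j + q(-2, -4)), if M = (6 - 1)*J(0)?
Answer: 10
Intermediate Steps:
M = 0 (M = (6 - 1)*0 = 5*0 = 0)
K(R, B) = 1 (K(R, B) = sqrt(0 + 1) = sqrt(1) = 1)
j = 11 (j = 8 + 3 = 11)
K(3, 4)*(j + q(-2, -4)) = 1*(11 - 1) = 1*10 = 10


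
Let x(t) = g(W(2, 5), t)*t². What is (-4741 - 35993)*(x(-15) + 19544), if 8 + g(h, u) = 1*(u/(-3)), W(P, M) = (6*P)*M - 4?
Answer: -768609846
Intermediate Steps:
W(P, M) = -4 + 6*M*P (W(P, M) = 6*M*P - 4 = -4 + 6*M*P)
g(h, u) = -8 - u/3 (g(h, u) = -8 + 1*(u/(-3)) = -8 + 1*(u*(-⅓)) = -8 + 1*(-u/3) = -8 - u/3)
x(t) = t²*(-8 - t/3) (x(t) = (-8 - t/3)*t² = t²*(-8 - t/3))
(-4741 - 35993)*(x(-15) + 19544) = (-4741 - 35993)*((⅓)*(-15)²*(-24 - 1*(-15)) + 19544) = -40734*((⅓)*225*(-24 + 15) + 19544) = -40734*((⅓)*225*(-9) + 19544) = -40734*(-675 + 19544) = -40734*18869 = -768609846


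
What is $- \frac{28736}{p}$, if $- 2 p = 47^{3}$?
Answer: $\frac{57472}{103823} \approx 0.55356$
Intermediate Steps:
$p = - \frac{103823}{2}$ ($p = - \frac{47^{3}}{2} = \left(- \frac{1}{2}\right) 103823 = - \frac{103823}{2} \approx -51912.0$)
$- \frac{28736}{p} = - \frac{28736}{- \frac{103823}{2}} = \left(-28736\right) \left(- \frac{2}{103823}\right) = \frac{57472}{103823}$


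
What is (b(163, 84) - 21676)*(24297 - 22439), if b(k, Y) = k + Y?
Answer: -39815082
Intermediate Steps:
b(k, Y) = Y + k
(b(163, 84) - 21676)*(24297 - 22439) = ((84 + 163) - 21676)*(24297 - 22439) = (247 - 21676)*1858 = -21429*1858 = -39815082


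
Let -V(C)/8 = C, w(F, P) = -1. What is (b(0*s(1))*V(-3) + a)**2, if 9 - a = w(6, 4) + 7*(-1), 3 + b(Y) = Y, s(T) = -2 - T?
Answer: 3025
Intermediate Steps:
V(C) = -8*C
b(Y) = -3 + Y
a = 17 (a = 9 - (-1 + 7*(-1)) = 9 - (-1 - 7) = 9 - 1*(-8) = 9 + 8 = 17)
(b(0*s(1))*V(-3) + a)**2 = ((-3 + 0*(-2 - 1*1))*(-8*(-3)) + 17)**2 = ((-3 + 0*(-2 - 1))*24 + 17)**2 = ((-3 + 0*(-3))*24 + 17)**2 = ((-3 + 0)*24 + 17)**2 = (-3*24 + 17)**2 = (-72 + 17)**2 = (-55)**2 = 3025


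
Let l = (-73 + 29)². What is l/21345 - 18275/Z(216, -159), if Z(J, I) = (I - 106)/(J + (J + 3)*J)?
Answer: 3707319234608/1131285 ≈ 3.2771e+6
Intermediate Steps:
l = 1936 (l = (-44)² = 1936)
Z(J, I) = (-106 + I)/(J + J*(3 + J)) (Z(J, I) = (-106 + I)/(J + (3 + J)*J) = (-106 + I)/(J + J*(3 + J)))
l/21345 - 18275/Z(216, -159) = 1936/21345 - 18275*216*(4 + 216)/(-106 - 159) = 1936*(1/21345) - 18275/((1/216)*(-265)/220) = 1936/21345 - 18275/((1/216)*(1/220)*(-265)) = 1936/21345 - 18275/(-53/9504) = 1936/21345 - 18275*(-9504/53) = 1936/21345 + 173685600/53 = 3707319234608/1131285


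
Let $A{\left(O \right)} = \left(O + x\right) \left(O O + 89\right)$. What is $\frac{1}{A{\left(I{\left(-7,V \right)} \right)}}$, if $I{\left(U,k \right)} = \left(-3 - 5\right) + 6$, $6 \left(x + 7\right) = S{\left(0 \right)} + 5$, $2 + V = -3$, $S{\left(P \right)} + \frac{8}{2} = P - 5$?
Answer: $- \frac{1}{899} \approx -0.0011123$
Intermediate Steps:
$S{\left(P \right)} = -9 + P$ ($S{\left(P \right)} = -4 + \left(P - 5\right) = -4 + \left(-5 + P\right) = -9 + P$)
$V = -5$ ($V = -2 - 3 = -5$)
$x = - \frac{23}{3}$ ($x = -7 + \frac{\left(-9 + 0\right) + 5}{6} = -7 + \frac{-9 + 5}{6} = -7 + \frac{1}{6} \left(-4\right) = -7 - \frac{2}{3} = - \frac{23}{3} \approx -7.6667$)
$I{\left(U,k \right)} = -2$ ($I{\left(U,k \right)} = -8 + 6 = -2$)
$A{\left(O \right)} = \left(89 + O^{2}\right) \left(- \frac{23}{3} + O\right)$ ($A{\left(O \right)} = \left(O - \frac{23}{3}\right) \left(O O + 89\right) = \left(- \frac{23}{3} + O\right) \left(O^{2} + 89\right) = \left(- \frac{23}{3} + O\right) \left(89 + O^{2}\right) = \left(89 + O^{2}\right) \left(- \frac{23}{3} + O\right)$)
$\frac{1}{A{\left(I{\left(-7,V \right)} \right)}} = \frac{1}{- \frac{2047}{3} + \left(-2\right)^{3} + 89 \left(-2\right) - \frac{23 \left(-2\right)^{2}}{3}} = \frac{1}{- \frac{2047}{3} - 8 - 178 - \frac{92}{3}} = \frac{1}{-899} = - \frac{1}{899}$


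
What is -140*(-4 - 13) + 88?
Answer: 2468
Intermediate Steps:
-140*(-4 - 13) + 88 = -140*(-17) + 88 = 2380 + 88 = 2468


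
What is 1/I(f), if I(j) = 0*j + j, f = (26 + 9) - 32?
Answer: ⅓ ≈ 0.33333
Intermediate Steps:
f = 3 (f = 35 - 32 = 3)
I(j) = j (I(j) = 0 + j = j)
1/I(f) = 1/3 = ⅓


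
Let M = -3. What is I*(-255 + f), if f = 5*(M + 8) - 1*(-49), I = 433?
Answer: -78373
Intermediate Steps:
f = 74 (f = 5*(-3 + 8) - 1*(-49) = 5*5 + 49 = 25 + 49 = 74)
I*(-255 + f) = 433*(-255 + 74) = 433*(-181) = -78373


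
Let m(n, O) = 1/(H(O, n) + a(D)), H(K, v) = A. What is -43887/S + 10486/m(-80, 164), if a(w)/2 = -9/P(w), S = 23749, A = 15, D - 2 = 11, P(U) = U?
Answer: 44078095947/308737 ≈ 1.4277e+5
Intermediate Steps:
D = 13 (D = 2 + 11 = 13)
a(w) = -18/w (a(w) = 2*(-9/w) = -18/w)
H(K, v) = 15
m(n, O) = 13/177 (m(n, O) = 1/(15 - 18/13) = 1/(177/13) = 13/177)
-43887/S + 10486/m(-80, 164) = -43887/23749 + 10486/(13/177) = -43887*1/23749 + 10486*(177/13) = -43887/23749 + 1856022/13 = 44078095947/308737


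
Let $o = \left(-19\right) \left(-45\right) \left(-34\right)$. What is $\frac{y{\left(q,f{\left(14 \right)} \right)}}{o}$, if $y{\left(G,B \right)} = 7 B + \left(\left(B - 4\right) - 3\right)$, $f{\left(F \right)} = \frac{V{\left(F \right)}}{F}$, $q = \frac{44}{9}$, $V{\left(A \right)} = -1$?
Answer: $\frac{53}{203490} \approx 0.00026046$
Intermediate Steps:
$o = -29070$ ($o = 855 \left(-34\right) = -29070$)
$q = \frac{44}{9}$ ($q = 44 \cdot \frac{1}{9} = \frac{44}{9} \approx 4.8889$)
$f{\left(F \right)} = - \frac{1}{F}$
$y{\left(G,B \right)} = -7 + 8 B$ ($y{\left(G,B \right)} = 7 B + \left(\left(-4 + B\right) - 3\right) = 7 B + \left(-7 + B\right) = -7 + 8 B$)
$\frac{y{\left(q,f{\left(14 \right)} \right)}}{o} = \frac{-7 + 8 \left(- \frac{1}{14}\right)}{-29070} = \left(-7 + 8 \left(\left(-1\right) \frac{1}{14}\right)\right) \left(- \frac{1}{29070}\right) = \left(-7 + 8 \left(- \frac{1}{14}\right)\right) \left(- \frac{1}{29070}\right) = \left(-7 - \frac{4}{7}\right) \left(- \frac{1}{29070}\right) = \left(- \frac{53}{7}\right) \left(- \frac{1}{29070}\right) = \frac{53}{203490}$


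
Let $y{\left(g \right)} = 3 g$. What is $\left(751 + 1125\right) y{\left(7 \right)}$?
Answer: $39396$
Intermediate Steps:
$\left(751 + 1125\right) y{\left(7 \right)} = \left(751 + 1125\right) 3 \cdot 7 = 1876 \cdot 21 = 39396$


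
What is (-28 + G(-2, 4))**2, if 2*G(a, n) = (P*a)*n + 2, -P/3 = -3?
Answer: 3969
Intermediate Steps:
P = 9 (P = -3*(-3) = 9)
G(a, n) = 1 + 9*a*n/2 (G(a, n) = ((9*a)*n + 2)/2 = (9*a*n + 2)/2 = (2 + 9*a*n)/2 = 1 + 9*a*n/2)
(-28 + G(-2, 4))**2 = (-28 + (1 + (9/2)*(-2)*4))**2 = (-28 + (1 - 36))**2 = (-28 - 35)**2 = (-63)**2 = 3969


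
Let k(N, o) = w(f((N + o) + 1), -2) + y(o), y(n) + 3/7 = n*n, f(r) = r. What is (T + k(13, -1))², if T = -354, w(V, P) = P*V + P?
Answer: 7128900/49 ≈ 1.4549e+5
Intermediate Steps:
w(V, P) = P + P*V
y(n) = -3/7 + n² (y(n) = -3/7 + n*n = -3/7 + n²)
k(N, o) = -31/7 + o² - 2*N - 2*o (k(N, o) = -2*(1 + ((N + o) + 1)) + (-3/7 + o²) = -2*(1 + (1 + N + o)) + (-3/7 + o²) = -2*(2 + N + o) + (-3/7 + o²) = (-4 - 2*N - 2*o) + (-3/7 + o²) = -31/7 + o² - 2*N - 2*o)
(T + k(13, -1))² = (-354 + (-31/7 + (-1)² - 2*13 - 2*(-1)))² = (-354 + (-31/7 + 1 - 26 + 2))² = (-354 - 192/7)² = (-2670/7)² = 7128900/49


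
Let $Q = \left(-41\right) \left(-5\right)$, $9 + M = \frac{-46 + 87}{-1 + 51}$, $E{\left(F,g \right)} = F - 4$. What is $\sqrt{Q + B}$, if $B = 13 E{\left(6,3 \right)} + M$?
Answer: $\frac{\sqrt{22282}}{10} \approx 14.927$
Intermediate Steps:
$E{\left(F,g \right)} = -4 + F$ ($E{\left(F,g \right)} = F - 4 = -4 + F$)
$M = - \frac{409}{50}$ ($M = -9 + \frac{-46 + 87}{-1 + 51} = -9 + \frac{41}{50} = - \frac{409}{50} \approx -8.18$)
$B = \frac{891}{50}$ ($B = 13 \left(-4 + 6\right) - \frac{409}{50} = 13 \cdot 2 - \frac{409}{50} = 26 - \frac{409}{50} = \frac{891}{50} \approx 17.82$)
$Q = 205$
$\sqrt{Q + B} = \sqrt{205 + \frac{891}{50}} = \sqrt{\frac{11141}{50}} = \frac{\sqrt{22282}}{10}$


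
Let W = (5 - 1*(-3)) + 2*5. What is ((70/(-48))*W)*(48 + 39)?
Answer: -9135/4 ≈ -2283.8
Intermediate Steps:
W = 18 (W = (5 + 3) + 10 = 8 + 10 = 18)
((70/(-48))*W)*(48 + 39) = ((70/(-48))*18)*(48 + 39) = ((70*(-1/48))*18)*87 = -35/24*18*87 = -105/4*87 = -9135/4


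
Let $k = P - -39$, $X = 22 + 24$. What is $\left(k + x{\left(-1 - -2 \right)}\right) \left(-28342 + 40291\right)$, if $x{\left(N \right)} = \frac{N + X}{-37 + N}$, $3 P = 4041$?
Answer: $\frac{198548567}{12} \approx 1.6546 \cdot 10^{7}$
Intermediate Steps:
$P = 1347$ ($P = \frac{1}{3} \cdot 4041 = 1347$)
$X = 46$
$k = 1386$ ($k = 1347 - -39 = 1347 + 39 = 1386$)
$x{\left(N \right)} = \frac{46 + N}{-37 + N}$ ($x{\left(N \right)} = \frac{N + 46}{-37 + N} = \frac{46 + N}{-37 + N}$)
$\left(k + x{\left(-1 - -2 \right)}\right) \left(-28342 + 40291\right) = \left(1386 + \frac{46 - -1}{-37 - -1}\right) \left(-28342 + 40291\right) = \left(1386 + \frac{46 + \left(-1 + 2\right)}{-37 + \left(-1 + 2\right)}\right) 11949 = \left(1386 + \frac{46 + 1}{-37 + 1}\right) 11949 = \left(1386 + \frac{1}{-36} \cdot 47\right) 11949 = \left(1386 - \frac{47}{36}\right) 11949 = \frac{49849}{36} \cdot 11949 = \frac{198548567}{12}$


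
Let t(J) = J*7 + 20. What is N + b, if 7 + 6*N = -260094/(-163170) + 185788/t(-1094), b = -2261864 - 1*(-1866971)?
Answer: -41013195318304/103857705 ≈ -3.9490e+5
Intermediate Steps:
t(J) = 20 + 7*J (t(J) = 7*J + 20 = 20 + 7*J)
b = -394893 (b = -2261864 + 1866971 = -394893)
N = -514617739/103857705 (N = -7/6 + (-260094/(-163170) + 185788/(20 + 7*(-1094)))/6 = -7/6 + (-260094*(-1/163170) + 185788/(20 - 7658))/6 = -7/6 + (43349/27195 + 185788/(-7638))/6 = -7/6 + (43349/27195 + 185788*(-1/7638))/6 = -7/6 + (43349/27195 - 92894/3819)/6 = -7/6 + (⅙)*(-786900833/34619235) = -7/6 - 786900833/207715410 = -514617739/103857705 ≈ -4.9550)
N + b = -514617739/103857705 - 394893 = -41013195318304/103857705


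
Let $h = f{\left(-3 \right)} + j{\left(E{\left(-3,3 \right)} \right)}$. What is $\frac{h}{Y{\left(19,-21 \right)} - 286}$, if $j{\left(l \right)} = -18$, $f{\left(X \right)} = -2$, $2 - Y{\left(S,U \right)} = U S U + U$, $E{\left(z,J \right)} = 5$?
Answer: $\frac{10}{4321} \approx 0.0023143$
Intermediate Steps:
$Y{\left(S,U \right)} = 2 - U - S U^{2}$ ($Y{\left(S,U \right)} = 2 - \left(U S U + U\right) = 2 - \left(S U U + U\right) = 2 - \left(S U^{2} + U\right) = 2 - \left(U + S U^{2}\right) = 2 - U - S U^{2}$)
$h = -20$ ($h = -2 - 18 = -20$)
$\frac{h}{Y{\left(19,-21 \right)} - 286} = - \frac{20}{\left(2 - -21 - 19 \left(-21\right)^{2}\right) - 286} = - \frac{20}{\left(2 + 21 - 19 \cdot 441\right) - 286} = - \frac{20}{\left(2 + 21 - 8379\right) - 286} = - \frac{20}{-8356 - 286} = - \frac{20}{-8642} = \left(-20\right) \left(- \frac{1}{8642}\right) = \frac{10}{4321}$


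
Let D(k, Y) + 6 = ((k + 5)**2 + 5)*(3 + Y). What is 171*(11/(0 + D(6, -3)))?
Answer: -627/2 ≈ -313.50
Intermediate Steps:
D(k, Y) = -6 + (3 + Y)*(5 + (5 + k)**2) (D(k, Y) = -6 + ((k + 5)**2 + 5)*(3 + Y) = -6 + ((5 + k)**2 + 5)*(3 + Y) = -6 + (5 + (5 + k)**2)*(3 + Y) = -6 + (3 + Y)*(5 + (5 + k)**2))
171*(11/(0 + D(6, -3))) = 171*(11/(0 + (9 + 3*(5 + 6)**2 + 5*(-3) - 3*(5 + 6)**2))) = 171*(11/(0 + (9 + 3*11**2 - 15 - 3*11**2))) = 171*(11/(0 + (9 + 3*121 - 15 - 3*121))) = 171*(11/(0 + (9 + 363 - 15 - 363))) = 171*(11/(0 - 6)) = 171*(11/(-6)) = 171*(-1/6*11) = 171*(-11/6) = -627/2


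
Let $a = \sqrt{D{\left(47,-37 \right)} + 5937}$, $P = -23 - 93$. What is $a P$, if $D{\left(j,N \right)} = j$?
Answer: $- 464 \sqrt{374} \approx -8973.3$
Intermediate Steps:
$P = -116$
$a = 4 \sqrt{374}$ ($a = \sqrt{47 + 5937} = \sqrt{5984} = 4 \sqrt{374} \approx 77.356$)
$a P = 4 \sqrt{374} \left(-116\right) = - 464 \sqrt{374}$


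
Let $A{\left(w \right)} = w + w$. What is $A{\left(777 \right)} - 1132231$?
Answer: $-1130677$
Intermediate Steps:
$A{\left(w \right)} = 2 w$
$A{\left(777 \right)} - 1132231 = 2 \cdot 777 - 1132231 = 1554 - 1132231 = -1130677$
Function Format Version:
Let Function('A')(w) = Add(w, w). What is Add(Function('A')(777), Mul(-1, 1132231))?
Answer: -1130677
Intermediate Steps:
Function('A')(w) = Mul(2, w)
Add(Function('A')(777), Mul(-1, 1132231)) = Add(Mul(2, 777), Mul(-1, 1132231)) = Add(1554, -1132231) = -1130677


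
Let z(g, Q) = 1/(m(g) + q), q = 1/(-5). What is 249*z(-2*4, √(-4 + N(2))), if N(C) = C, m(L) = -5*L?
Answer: 1245/199 ≈ 6.2563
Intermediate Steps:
q = -⅕ (q = 1*(-⅕) = -⅕ ≈ -0.20000)
z(g, Q) = 1/(-⅕ - 5*g) (z(g, Q) = 1/(-5*g - ⅕) = 1/(-⅕ - 5*g))
249*z(-2*4, √(-4 + N(2))) = 249*(-5/(1 + 25*(-2*4))) = 249*(-5/(1 + 25*(-8))) = 249*(-5/(1 - 200)) = 249*(-5/(-199)) = 249*(-5*(-1/199)) = 249*(5/199) = 1245/199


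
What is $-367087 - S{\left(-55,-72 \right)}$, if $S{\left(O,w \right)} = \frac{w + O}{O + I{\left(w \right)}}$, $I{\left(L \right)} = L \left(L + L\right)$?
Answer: $- \frac{3785768104}{10313} \approx -3.6709 \cdot 10^{5}$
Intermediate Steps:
$I{\left(L \right)} = 2 L^{2}$ ($I{\left(L \right)} = L 2 L = 2 L^{2}$)
$S{\left(O,w \right)} = \frac{O + w}{O + 2 w^{2}}$ ($S{\left(O,w \right)} = \frac{w + O}{O + 2 w^{2}} = \frac{O + w}{O + 2 w^{2}}$)
$-367087 - S{\left(-55,-72 \right)} = -367087 - \frac{-55 - 72}{-55 + 2 \left(-72\right)^{2}} = -367087 - \frac{1}{-55 + 2 \cdot 5184} \left(-127\right) = -367087 - \frac{1}{-55 + 10368} \left(-127\right) = -367087 - \frac{1}{10313} \left(-127\right) = -367087 - - \frac{127}{10313} = -367087 + \frac{127}{10313} = - \frac{3785768104}{10313}$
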